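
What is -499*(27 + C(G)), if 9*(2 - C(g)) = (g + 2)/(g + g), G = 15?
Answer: -3898687/270 ≈ -14440.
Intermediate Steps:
C(g) = 2 - (2 + g)/(18*g) (C(g) = 2 - (g + 2)/(9*(g + g)) = 2 - (2 + g)/(9*(2*g)) = 2 - (2 + g)*1/(2*g)/9 = 2 - (2 + g)/(18*g))
-499*(27 + C(G)) = -499*(27 + (1/18)*(-2 + 35*15)/15) = -499*(27 + (1/18)*(1/15)*(-2 + 525)) = -499*(27 + (1/18)*(1/15)*523) = -499*(27 + 523/270) = -499*7813/270 = -3898687/270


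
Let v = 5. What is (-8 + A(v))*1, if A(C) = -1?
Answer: -9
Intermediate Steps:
(-8 + A(v))*1 = (-8 - 1)*1 = -9*1 = -9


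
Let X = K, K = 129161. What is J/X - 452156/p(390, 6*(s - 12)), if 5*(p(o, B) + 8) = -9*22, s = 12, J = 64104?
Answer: 146009931166/15370159 ≈ 9499.6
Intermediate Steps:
X = 129161
p(o, B) = -238/5 (p(o, B) = -8 + (-9*22)/5 = -8 + (⅕)*(-198) = -8 - 198/5 = -238/5)
J/X - 452156/p(390, 6*(s - 12)) = 64104/129161 - 452156/(-238/5) = 64104*(1/129161) - 452156*(-5/238) = 64104/129161 + 1130390/119 = 146009931166/15370159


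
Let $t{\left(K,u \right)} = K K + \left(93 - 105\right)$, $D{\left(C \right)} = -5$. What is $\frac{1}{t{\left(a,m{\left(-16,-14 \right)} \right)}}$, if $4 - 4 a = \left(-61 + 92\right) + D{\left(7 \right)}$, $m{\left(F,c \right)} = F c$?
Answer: $\frac{4}{73} \approx 0.054795$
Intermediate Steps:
$a = - \frac{11}{2}$ ($a = 1 - \frac{\left(-61 + 92\right) - 5}{4} = 1 - \frac{31 - 5}{4} = 1 - \frac{13}{2} = - \frac{11}{2} \approx -5.5$)
$t{\left(K,u \right)} = -12 + K^{2}$ ($t{\left(K,u \right)} = K^{2} + \left(93 - 105\right) = K^{2} - 12 = -12 + K^{2}$)
$\frac{1}{t{\left(a,m{\left(-16,-14 \right)} \right)}} = \frac{1}{-12 + \left(- \frac{11}{2}\right)^{2}} = \frac{1}{-12 + \frac{121}{4}} = \frac{1}{\frac{73}{4}} = \frac{4}{73}$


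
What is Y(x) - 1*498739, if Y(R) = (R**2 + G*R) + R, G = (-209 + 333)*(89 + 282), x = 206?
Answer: 9020727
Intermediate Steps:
G = 46004 (G = 124*371 = 46004)
Y(R) = R**2 + 46005*R (Y(R) = (R**2 + 46004*R) + R = R**2 + 46005*R)
Y(x) - 1*498739 = 206*(46005 + 206) - 1*498739 = 206*46211 - 498739 = 9519466 - 498739 = 9020727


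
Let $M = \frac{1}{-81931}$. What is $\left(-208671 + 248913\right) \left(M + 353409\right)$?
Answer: $\frac{1165213258092276}{81931} \approx 1.4222 \cdot 10^{10}$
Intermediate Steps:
$M = - \frac{1}{81931} \approx -1.2205 \cdot 10^{-5}$
$\left(-208671 + 248913\right) \left(M + 353409\right) = \left(-208671 + 248913\right) \left(- \frac{1}{81931} + 353409\right) = 40242 \cdot \frac{28955152778}{81931} = \frac{1165213258092276}{81931}$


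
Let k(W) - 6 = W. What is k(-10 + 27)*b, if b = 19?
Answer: 437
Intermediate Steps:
k(W) = 6 + W
k(-10 + 27)*b = (6 + (-10 + 27))*19 = (6 + 17)*19 = 23*19 = 437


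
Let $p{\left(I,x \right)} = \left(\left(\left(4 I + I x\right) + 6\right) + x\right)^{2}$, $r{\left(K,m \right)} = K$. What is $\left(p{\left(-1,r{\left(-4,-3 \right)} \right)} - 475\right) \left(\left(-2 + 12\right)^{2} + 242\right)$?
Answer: $-161082$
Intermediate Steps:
$p{\left(I,x \right)} = \left(6 + x + 4 I + I x\right)^{2}$ ($p{\left(I,x \right)} = \left(\left(6 + 4 I + I x\right) + x\right)^{2} = \left(6 + x + 4 I + I x\right)^{2}$)
$\left(p{\left(-1,r{\left(-4,-3 \right)} \right)} - 475\right) \left(\left(-2 + 12\right)^{2} + 242\right) = \left(\left(6 - 4 + 4 \left(-1\right) - -4\right)^{2} - 475\right) \left(\left(-2 + 12\right)^{2} + 242\right) = \left(\left(6 - 4 - 4 + 4\right)^{2} - 475\right) \left(10^{2} + 242\right) = \left(2^{2} - 475\right) \left(100 + 242\right) = \left(4 - 475\right) 342 = \left(-471\right) 342 = -161082$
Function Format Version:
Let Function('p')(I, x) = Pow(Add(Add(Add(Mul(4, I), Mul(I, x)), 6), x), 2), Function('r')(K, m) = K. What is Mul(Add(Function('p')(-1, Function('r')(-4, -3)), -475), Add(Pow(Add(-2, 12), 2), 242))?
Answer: -161082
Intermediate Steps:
Function('p')(I, x) = Pow(Add(6, x, Mul(4, I), Mul(I, x)), 2) (Function('p')(I, x) = Pow(Add(Add(6, Mul(4, I), Mul(I, x)), x), 2) = Pow(Add(6, x, Mul(4, I), Mul(I, x)), 2))
Mul(Add(Function('p')(-1, Function('r')(-4, -3)), -475), Add(Pow(Add(-2, 12), 2), 242)) = Mul(Add(Pow(Add(6, -4, Mul(4, -1), Mul(-1, -4)), 2), -475), Add(Pow(Add(-2, 12), 2), 242)) = Mul(Add(Pow(Add(6, -4, -4, 4), 2), -475), Add(Pow(10, 2), 242)) = Mul(Add(Pow(2, 2), -475), Add(100, 242)) = Mul(Add(4, -475), 342) = Mul(-471, 342) = -161082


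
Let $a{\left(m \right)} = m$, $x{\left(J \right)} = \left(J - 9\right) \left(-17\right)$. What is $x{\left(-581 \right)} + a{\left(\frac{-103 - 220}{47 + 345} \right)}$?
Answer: $\frac{3931437}{392} \approx 10029.0$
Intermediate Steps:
$x{\left(J \right)} = 153 - 17 J$ ($x{\left(J \right)} = \left(-9 + J\right) \left(-17\right) = 153 - 17 J$)
$x{\left(-581 \right)} + a{\left(\frac{-103 - 220}{47 + 345} \right)} = \left(153 - -9877\right) + \frac{-103 - 220}{47 + 345} = \left(153 + 9877\right) - \frac{323}{392} = 10030 - \frac{323}{392} = \frac{3931437}{392}$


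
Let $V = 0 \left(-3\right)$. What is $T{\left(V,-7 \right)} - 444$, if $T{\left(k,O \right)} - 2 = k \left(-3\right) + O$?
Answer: $-449$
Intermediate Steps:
$V = 0$
$T{\left(k,O \right)} = 2 + O - 3 k$ ($T{\left(k,O \right)} = 2 + \left(k \left(-3\right) + O\right) = 2 + \left(- 3 k + O\right) = 2 + \left(O - 3 k\right) = 2 + O - 3 k$)
$T{\left(V,-7 \right)} - 444 = \left(2 - 7 - 0\right) - 444 = \left(2 - 7 + 0\right) - 444 = -5 - 444 = -449$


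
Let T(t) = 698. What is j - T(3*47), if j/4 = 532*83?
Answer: 175926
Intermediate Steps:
j = 176624 (j = 4*(532*83) = 4*44156 = 176624)
j - T(3*47) = 176624 - 1*698 = 176624 - 698 = 175926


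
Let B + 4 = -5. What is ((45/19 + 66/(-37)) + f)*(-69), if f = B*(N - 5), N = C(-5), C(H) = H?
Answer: -4393989/703 ≈ -6250.3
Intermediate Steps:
N = -5
B = -9 (B = -4 - 5 = -9)
f = 90 (f = -9*(-5 - 5) = -9*(-10) = 90)
((45/19 + 66/(-37)) + f)*(-69) = ((45/19 + 66/(-37)) + 90)*(-69) = ((45*(1/19) + 66*(-1/37)) + 90)*(-69) = ((45/19 - 66/37) + 90)*(-69) = (411/703 + 90)*(-69) = (63681/703)*(-69) = -4393989/703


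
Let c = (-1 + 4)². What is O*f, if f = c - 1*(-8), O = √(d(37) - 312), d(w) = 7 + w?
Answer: 34*I*√67 ≈ 278.3*I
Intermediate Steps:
c = 9 (c = 3² = 9)
O = 2*I*√67 (O = √((7 + 37) - 312) = √(44 - 312) = √(-268) = 2*I*√67 ≈ 16.371*I)
f = 17 (f = 9 - 1*(-8) = 9 + 8 = 17)
O*f = (2*I*√67)*17 = 34*I*√67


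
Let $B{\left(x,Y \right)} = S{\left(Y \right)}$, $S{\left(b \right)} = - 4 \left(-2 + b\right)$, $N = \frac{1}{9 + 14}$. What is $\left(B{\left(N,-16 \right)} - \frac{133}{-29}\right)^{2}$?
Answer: $\frac{4932841}{841} \approx 5865.4$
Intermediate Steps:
$N = \frac{1}{23} \approx 0.043478$
$S{\left(b \right)} = 8 - 4 b$
$B{\left(x,Y \right)} = 8 - 4 Y$
$\left(B{\left(N,-16 \right)} - \frac{133}{-29}\right)^{2} = \left(\left(8 - -64\right) - \frac{133}{-29}\right)^{2} = \left(\left(8 + 64\right) - - \frac{133}{29}\right)^{2} = \left(72 + \frac{133}{29}\right)^{2} = \left(\frac{2221}{29}\right)^{2} = \frac{4932841}{841}$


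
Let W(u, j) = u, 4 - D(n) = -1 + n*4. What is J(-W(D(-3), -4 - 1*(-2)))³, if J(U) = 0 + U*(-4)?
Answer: 314432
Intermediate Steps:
D(n) = 5 - 4*n (D(n) = 4 - (-1 + n*4) = 4 - (-1 + 4*n) = 4 + (1 - 4*n) = 5 - 4*n)
J(U) = -4*U (J(U) = 0 - 4*U = -4*U)
J(-W(D(-3), -4 - 1*(-2)))³ = (-(-4)*(5 - 4*(-3)))³ = (-(-4)*(5 + 12))³ = (-(-4)*17)³ = (-4*(-17))³ = 68³ = 314432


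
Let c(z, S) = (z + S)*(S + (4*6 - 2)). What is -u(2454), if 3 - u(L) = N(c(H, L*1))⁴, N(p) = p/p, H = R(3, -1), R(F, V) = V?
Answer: -2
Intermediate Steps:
H = -1
c(z, S) = (22 + S)*(S + z) (c(z, S) = (S + z)*(S + (24 - 2)) = (S + z)*(S + 22) = (S + z)*(22 + S) = (22 + S)*(S + z))
N(p) = 1
u(L) = 2 (u(L) = 3 - 1*1⁴ = 3 - 1*1 = 3 - 1 = 2)
-u(2454) = -1*2 = -2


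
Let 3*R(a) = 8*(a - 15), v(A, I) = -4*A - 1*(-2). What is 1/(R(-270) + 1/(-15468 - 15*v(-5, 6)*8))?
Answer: -18108/13762081 ≈ -0.0013158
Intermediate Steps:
v(A, I) = 2 - 4*A (v(A, I) = -4*A + 2 = 2 - 4*A)
R(a) = -40 + 8*a/3 (R(a) = (8*(a - 15))/3 = (8*(-15 + a))/3 = (-120 + 8*a)/3 = -40 + 8*a/3)
1/(R(-270) + 1/(-15468 - 15*v(-5, 6)*8)) = 1/((-40 + (8/3)*(-270)) + 1/(-15468 - 15*(2 - 4*(-5))*8)) = 1/((-40 - 720) + 1/(-15468 - 15*(2 + 20)*8)) = 1/(-760 + 1/(-15468 - 15*22*8)) = 1/(-760 + 1/(-15468 - 330*8)) = 1/(-760 + 1/(-15468 - 2640)) = 1/(-760 + 1/(-18108)) = 1/(-760 - 1/18108) = 1/(-13762081/18108) = -18108/13762081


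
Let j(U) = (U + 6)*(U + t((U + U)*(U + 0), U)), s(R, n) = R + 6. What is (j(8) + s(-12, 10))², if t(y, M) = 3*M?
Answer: 195364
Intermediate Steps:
s(R, n) = 6 + R
j(U) = 4*U*(6 + U) (j(U) = (U + 6)*(U + 3*U) = (6 + U)*(4*U) = 4*U*(6 + U))
(j(8) + s(-12, 10))² = (4*8*(6 + 8) + (6 - 12))² = (4*8*14 - 6)² = (448 - 6)² = 442² = 195364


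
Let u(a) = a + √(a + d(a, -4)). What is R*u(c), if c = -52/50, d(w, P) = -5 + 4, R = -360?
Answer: 1872/5 - 72*I*√51 ≈ 374.4 - 514.18*I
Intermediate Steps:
d(w, P) = -1
c = -26/25 (c = -52*1/50 = -26/25 ≈ -1.0400)
u(a) = a + √(-1 + a) (u(a) = a + √(a - 1) = a + √(-1 + a))
R*u(c) = -360*(-26/25 + √(-1 - 26/25)) = -360*(-26/25 + √(-51/25)) = -360*(-26/25 + I*√51/5) = 1872/5 - 72*I*√51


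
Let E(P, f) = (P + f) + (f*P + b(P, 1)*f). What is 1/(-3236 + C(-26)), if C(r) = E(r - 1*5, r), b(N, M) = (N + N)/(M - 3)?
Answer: -1/3293 ≈ -0.00030367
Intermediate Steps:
b(N, M) = 2*N/(-3 + M) (b(N, M) = (2*N)/(-3 + M) = 2*N/(-3 + M))
E(P, f) = P + f (E(P, f) = (P + f) + (f*P + (2*P/(-3 + 1))*f) = (P + f) + (P*f + (2*P/(-2))*f) = (P + f) + (P*f + (2*P*(-1/2))*f) = (P + f) + (P*f + (-P)*f) = (P + f) + (P*f - P*f) = (P + f) + 0 = P + f)
C(r) = -5 + 2*r (C(r) = (r - 1*5) + r = (r - 5) + r = (-5 + r) + r = -5 + 2*r)
1/(-3236 + C(-26)) = 1/(-3236 + (-5 + 2*(-26))) = 1/(-3236 + (-5 - 52)) = 1/(-3236 - 57) = 1/(-3293) = -1/3293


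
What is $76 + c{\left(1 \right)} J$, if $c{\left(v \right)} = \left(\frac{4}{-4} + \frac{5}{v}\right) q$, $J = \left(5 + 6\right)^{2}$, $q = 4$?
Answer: $2012$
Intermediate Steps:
$J = 121$ ($J = 11^{2} = 121$)
$c{\left(v \right)} = -4 + \frac{20}{v}$ ($c{\left(v \right)} = \left(\frac{4}{-4} + \frac{5}{v}\right) 4 = \left(4 \left(- \frac{1}{4}\right) + \frac{5}{v}\right) 4 = \left(-1 + \frac{5}{v}\right) 4 = -4 + \frac{20}{v}$)
$76 + c{\left(1 \right)} J = 76 + \left(-4 + \frac{20}{1}\right) 121 = 76 + \left(-4 + 20 \cdot 1\right) 121 = 76 + \left(-4 + 20\right) 121 = 76 + 16 \cdot 121 = 76 + 1936 = 2012$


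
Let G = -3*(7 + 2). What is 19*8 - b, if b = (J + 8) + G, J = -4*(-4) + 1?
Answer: 154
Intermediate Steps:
G = -27 (G = -3*9 = -27)
J = 17 (J = 16 + 1 = 17)
b = -2 (b = (17 + 8) - 27 = 25 - 27 = -2)
19*8 - b = 19*8 - 1*(-2) = 152 + 2 = 154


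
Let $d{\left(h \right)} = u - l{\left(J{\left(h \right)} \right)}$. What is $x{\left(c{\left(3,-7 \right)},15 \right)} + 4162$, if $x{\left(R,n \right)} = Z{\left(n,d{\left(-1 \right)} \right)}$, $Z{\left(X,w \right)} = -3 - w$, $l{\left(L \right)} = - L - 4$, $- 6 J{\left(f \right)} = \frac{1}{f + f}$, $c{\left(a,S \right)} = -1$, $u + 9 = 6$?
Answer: $\frac{49895}{12} \approx 4157.9$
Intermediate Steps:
$u = -3$ ($u = -9 + 6 = -3$)
$J{\left(f \right)} = - \frac{1}{12 f}$ ($J{\left(f \right)} = - \frac{1}{6 \left(f + f\right)} = - \frac{1}{6 \cdot 2 f} = - \frac{\frac{1}{2} \frac{1}{f}}{6} = - \frac{1}{12 f}$)
$l{\left(L \right)} = -4 - L$
$d{\left(h \right)} = 1 - \frac{1}{12 h}$ ($d{\left(h \right)} = -3 - \left(-4 - - \frac{1}{12 h}\right) = -3 - \left(-4 + \frac{1}{12 h}\right) = -3 + \left(4 - \frac{1}{12 h}\right) = 1 - \frac{1}{12 h}$)
$x{\left(R,n \right)} = - \frac{49}{12}$ ($x{\left(R,n \right)} = -3 - \frac{- \frac{1}{12} - 1}{-1} = -3 - \left(-1\right) \left(- \frac{13}{12}\right) = -3 - \frac{13}{12} = - \frac{49}{12}$)
$x{\left(c{\left(3,-7 \right)},15 \right)} + 4162 = - \frac{49}{12} + 4162 = \frac{49895}{12}$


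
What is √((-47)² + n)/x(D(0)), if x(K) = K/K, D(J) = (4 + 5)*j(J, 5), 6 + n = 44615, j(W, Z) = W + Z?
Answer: 153*√2 ≈ 216.37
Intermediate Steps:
n = 44609 (n = -6 + 44615 = 44609)
D(J) = 45 + 9*J (D(J) = (4 + 5)*(J + 5) = 9*(5 + J) = 45 + 9*J)
x(K) = 1
√((-47)² + n)/x(D(0)) = √((-47)² + 44609)/1 = √(2209 + 44609)*1 = √46818*1 = (153*√2)*1 = 153*√2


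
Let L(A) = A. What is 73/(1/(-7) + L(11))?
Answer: 511/76 ≈ 6.7237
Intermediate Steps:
73/(1/(-7) + L(11)) = 73/(1/(-7) + 11) = 73/(-⅐ + 11) = 73/(76/7) = (7/76)*73 = 511/76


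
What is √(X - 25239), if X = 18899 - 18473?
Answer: 3*I*√2757 ≈ 157.52*I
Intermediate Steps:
X = 426
√(X - 25239) = √(426 - 25239) = √(-24813) = 3*I*√2757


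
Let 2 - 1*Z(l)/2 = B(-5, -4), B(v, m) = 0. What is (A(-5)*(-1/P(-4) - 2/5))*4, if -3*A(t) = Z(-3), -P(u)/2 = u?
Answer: 14/5 ≈ 2.8000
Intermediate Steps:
Z(l) = 4 (Z(l) = 4 - 2*0 = 4 + 0 = 4)
P(u) = -2*u
A(t) = -4/3 (A(t) = -⅓*4 = -4/3)
(A(-5)*(-1/P(-4) - 2/5))*4 = -4*(-1/((-2*(-4))) - 2/5)/3*4 = -4*(-1/8 - 2*⅕)/3*4 = -4*(-1*⅛ - ⅖)/3*4 = -4*(-⅛ - ⅖)/3*4 = -4/3*(-21/40)*4 = (7/10)*4 = 14/5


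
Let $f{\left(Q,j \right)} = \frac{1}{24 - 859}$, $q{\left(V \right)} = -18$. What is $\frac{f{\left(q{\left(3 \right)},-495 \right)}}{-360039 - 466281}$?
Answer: $\frac{1}{689977200} \approx 1.4493 \cdot 10^{-9}$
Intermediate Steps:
$f{\left(Q,j \right)} = - \frac{1}{835}$ ($f{\left(Q,j \right)} = \frac{1}{-835} = - \frac{1}{835}$)
$\frac{f{\left(q{\left(3 \right)},-495 \right)}}{-360039 - 466281} = - \frac{1}{835 \left(-360039 - 466281\right)} = - \frac{1}{835 \left(-826320\right)} = \left(- \frac{1}{835}\right) \left(- \frac{1}{826320}\right) = \frac{1}{689977200}$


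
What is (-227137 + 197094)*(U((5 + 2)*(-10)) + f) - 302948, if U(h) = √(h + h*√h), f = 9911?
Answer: -298059121 - 30043*√(-70 - 70*I*√70) ≈ -2.9854e+8 + 5.4569e+5*I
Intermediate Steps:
U(h) = √(h + h^(3/2))
(-227137 + 197094)*(U((5 + 2)*(-10)) + f) - 302948 = (-227137 + 197094)*(√((5 + 2)*(-10) + ((5 + 2)*(-10))^(3/2)) + 9911) - 302948 = -30043*(√(7*(-10) + (7*(-10))^(3/2)) + 9911) - 302948 = -30043*(√(-70 + (-70)^(3/2)) + 9911) - 302948 = -30043*(√(-70 - 70*I*√70) + 9911) - 302948 = -30043*(9911 + √(-70 - 70*I*√70)) - 302948 = (-297756173 - 30043*√(-70 - 70*I*√70)) - 302948 = -298059121 - 30043*√(-70 - 70*I*√70)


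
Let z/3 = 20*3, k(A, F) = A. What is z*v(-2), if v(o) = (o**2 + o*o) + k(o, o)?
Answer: 1080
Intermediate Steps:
z = 180 (z = 3*(20*3) = 3*60 = 180)
v(o) = o + 2*o**2 (v(o) = (o**2 + o*o) + o = (o**2 + o**2) + o = 2*o**2 + o = o + 2*o**2)
z*v(-2) = 180*(-2*(1 + 2*(-2))) = 180*(-2*(1 - 4)) = 180*(-2*(-3)) = 180*6 = 1080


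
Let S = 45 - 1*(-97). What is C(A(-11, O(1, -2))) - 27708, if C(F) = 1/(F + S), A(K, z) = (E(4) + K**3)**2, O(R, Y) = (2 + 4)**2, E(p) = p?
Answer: -48795755267/1761071 ≈ -27708.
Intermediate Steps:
O(R, Y) = 36 (O(R, Y) = 6**2 = 36)
A(K, z) = (4 + K**3)**2
S = 142 (S = 45 + 97 = 142)
C(F) = 1/(142 + F) (C(F) = 1/(F + 142) = 1/(142 + F))
C(A(-11, O(1, -2))) - 27708 = 1/(142 + (4 + (-11)**3)**2) - 27708 = 1/(142 + (4 - 1331)**2) - 27708 = 1/(142 + (-1327)**2) - 27708 = 1/(142 + 1760929) - 27708 = 1/1761071 - 27708 = -48795755267/1761071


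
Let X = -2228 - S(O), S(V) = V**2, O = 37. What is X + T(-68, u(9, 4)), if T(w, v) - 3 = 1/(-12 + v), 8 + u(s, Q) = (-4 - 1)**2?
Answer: -17969/5 ≈ -3593.8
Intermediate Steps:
u(s, Q) = 17 (u(s, Q) = -8 + (-4 - 1)**2 = -8 + (-5)**2 = -8 + 25 = 17)
T(w, v) = 3 + 1/(-12 + v)
X = -3597 (X = -2228 - 1*37**2 = -2228 - 1*1369 = -2228 - 1369 = -3597)
X + T(-68, u(9, 4)) = -3597 + (-35 + 3*17)/(-12 + 17) = -3597 + (-35 + 51)/5 = -3597 + (1/5)*16 = -3597 + 16/5 = -17969/5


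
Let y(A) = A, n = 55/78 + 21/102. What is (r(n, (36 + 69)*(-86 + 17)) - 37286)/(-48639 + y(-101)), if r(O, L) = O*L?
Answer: 4849433/5385770 ≈ 0.90042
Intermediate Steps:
n = 604/663 (n = 55*(1/78) + 21*(1/102) = 55/78 + 7/34 = 604/663 ≈ 0.91101)
r(O, L) = L*O
(r(n, (36 + 69)*(-86 + 17)) - 37286)/(-48639 + y(-101)) = (((36 + 69)*(-86 + 17))*(604/663) - 37286)/(-48639 - 101) = ((105*(-69))*(604/663) - 37286)/(-48740) = (-7245*604/663 - 37286)*(-1/48740) = (-1458660/221 - 37286)*(-1/48740) = -9698866/221*(-1/48740) = 4849433/5385770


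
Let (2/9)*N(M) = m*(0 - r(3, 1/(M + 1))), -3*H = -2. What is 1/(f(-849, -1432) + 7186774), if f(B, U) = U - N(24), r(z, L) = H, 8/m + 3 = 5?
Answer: 1/7185354 ≈ 1.3917e-7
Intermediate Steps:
m = 4 (m = 8/(-3 + 5) = 8/2 = 8*(1/2) = 4)
H = 2/3 (H = -1/3*(-2) = 2/3 ≈ 0.66667)
r(z, L) = 2/3
N(M) = -12 (N(M) = 9*(4*(0 - 1*2/3))/2 = 9*(4*(0 - 2/3))/2 = 9*(4*(-2/3))/2 = (9/2)*(-8/3) = -12)
f(B, U) = 12 + U (f(B, U) = U - 1*(-12) = U + 12 = 12 + U)
1/(f(-849, -1432) + 7186774) = 1/((12 - 1432) + 7186774) = 1/(-1420 + 7186774) = 1/7185354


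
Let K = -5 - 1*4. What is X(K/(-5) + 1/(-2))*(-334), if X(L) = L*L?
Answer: -28223/50 ≈ -564.46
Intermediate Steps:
K = -9 (K = -5 - 4 = -9)
X(L) = L**2
X(K/(-5) + 1/(-2))*(-334) = (-9/(-5) + 1/(-2))**2*(-334) = (-9*(-1/5) + 1*(-1/2))**2*(-334) = (9/5 - 1/2)**2*(-334) = (13/10)**2*(-334) = (169/100)*(-334) = -28223/50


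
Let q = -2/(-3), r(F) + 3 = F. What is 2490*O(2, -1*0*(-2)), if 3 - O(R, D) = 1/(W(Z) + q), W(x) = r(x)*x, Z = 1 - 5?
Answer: 317475/43 ≈ 7383.1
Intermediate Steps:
r(F) = -3 + F
Z = -4
W(x) = x*(-3 + x) (W(x) = (-3 + x)*x = x*(-3 + x))
q = ⅔ (q = -2*(-⅓) = ⅔ ≈ 0.66667)
O(R, D) = 255/86 (O(R, D) = 3 - 1/(-4*(-3 - 4) + ⅔) = 3 - 1/(-4*(-7) + ⅔) = 3 - 1/(28 + ⅔) = 3 - 1/86/3 = 3 - 1*3/86 = 3 - 3/86 = 255/86)
2490*O(2, -1*0*(-2)) = 2490*(255/86) = 317475/43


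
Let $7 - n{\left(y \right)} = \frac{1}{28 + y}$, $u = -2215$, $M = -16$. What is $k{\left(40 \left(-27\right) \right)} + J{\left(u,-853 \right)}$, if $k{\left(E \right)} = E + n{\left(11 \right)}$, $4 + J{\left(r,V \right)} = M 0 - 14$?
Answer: $- \frac{42550}{39} \approx -1091.0$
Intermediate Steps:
$n{\left(y \right)} = 7 - \frac{1}{28 + y}$
$J{\left(r,V \right)} = -18$ ($J{\left(r,V \right)} = -4 - 14 = -18$)
$k{\left(E \right)} = \frac{272}{39} + E$ ($k{\left(E \right)} = E + \frac{195 + 7 \cdot 11}{28 + 11} = E + \frac{195 + 77}{39} = E + \frac{1}{39} \cdot 272 = E + \frac{272}{39} = \frac{272}{39} + E$)
$k{\left(40 \left(-27\right) \right)} + J{\left(u,-853 \right)} = \left(\frac{272}{39} + 40 \left(-27\right)\right) - 18 = \left(\frac{272}{39} - 1080\right) - 18 = - \frac{41848}{39} - 18 = - \frac{42550}{39}$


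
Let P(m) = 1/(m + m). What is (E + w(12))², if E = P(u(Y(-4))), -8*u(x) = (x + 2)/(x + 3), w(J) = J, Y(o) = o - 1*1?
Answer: 784/9 ≈ 87.111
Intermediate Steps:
Y(o) = -1 + o (Y(o) = o - 1 = -1 + o)
u(x) = -(2 + x)/(8*(3 + x)) (u(x) = -(x + 2)/(8*(x + 3)) = -(2 + x)/(8*(3 + x)))
P(m) = 1/(2*m)
E = -8/3 (E = 1/(2*(((-2 - (-1 - 4))/(8*(3 + (-1 - 4)))))) = 1/(2*(((-2 - 1*(-5))/(8*(3 - 5))))) = 1/(2*(((⅛)*(-2 + 5)/(-2)))) = 1/(2*(((⅛)*(-½)*3))) = 1/(2*(-3/16)) = (½)*(-16/3) = -8/3 ≈ -2.6667)
(E + w(12))² = (-8/3 + 12)² = (28/3)² = 784/9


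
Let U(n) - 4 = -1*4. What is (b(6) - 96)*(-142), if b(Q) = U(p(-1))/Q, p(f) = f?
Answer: 13632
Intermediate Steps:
U(n) = 0 (U(n) = 4 - 1*4 = 4 - 4 = 0)
b(Q) = 0 (b(Q) = 0/Q = 0)
(b(6) - 96)*(-142) = (0 - 96)*(-142) = -96*(-142) = 13632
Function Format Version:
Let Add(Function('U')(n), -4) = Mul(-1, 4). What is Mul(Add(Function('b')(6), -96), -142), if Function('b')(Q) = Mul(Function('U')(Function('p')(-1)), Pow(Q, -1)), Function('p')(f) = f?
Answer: 13632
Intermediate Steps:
Function('U')(n) = 0 (Function('U')(n) = Add(4, Mul(-1, 4)) = Add(4, -4) = 0)
Function('b')(Q) = 0 (Function('b')(Q) = Mul(0, Pow(Q, -1)) = 0)
Mul(Add(Function('b')(6), -96), -142) = Mul(Add(0, -96), -142) = Mul(-96, -142) = 13632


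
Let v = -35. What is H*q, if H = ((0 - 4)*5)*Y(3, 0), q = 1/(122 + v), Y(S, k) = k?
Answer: 0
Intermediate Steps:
q = 1/87 (q = 1/(122 - 35) = 1/87 ≈ 0.011494)
H = 0 (H = ((0 - 4)*5)*0 = -4*5*0 = -20*0 = 0)
H*q = 0*(1/87) = 0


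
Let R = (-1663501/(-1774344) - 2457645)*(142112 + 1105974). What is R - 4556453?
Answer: -2721272094455861213/887172 ≈ -3.0674e+12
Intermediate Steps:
R = -2721268052098340297/887172 (R = (-1663501*(-1/1774344) - 2457645)*1248086 = (1663501/1774344 - 2457645)*1248086 = -4360705996379/1774344*1248086 = -2721268052098340297/887172 ≈ -3.0674e+12)
R - 4556453 = -2721268052098340297/887172 - 4556453 = -2721272094455861213/887172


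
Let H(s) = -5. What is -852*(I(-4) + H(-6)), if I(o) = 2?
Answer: 2556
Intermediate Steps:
-852*(I(-4) + H(-6)) = -852*(2 - 5) = -852*(-3) = 2556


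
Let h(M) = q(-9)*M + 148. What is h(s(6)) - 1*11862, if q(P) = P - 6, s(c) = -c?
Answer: -11624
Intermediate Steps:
q(P) = -6 + P
h(M) = 148 - 15*M (h(M) = (-6 - 9)*M + 148 = -15*M + 148 = 148 - 15*M)
h(s(6)) - 1*11862 = (148 - (-15)*6) - 1*11862 = (148 - 15*(-6)) - 11862 = (148 + 90) - 11862 = 238 - 11862 = -11624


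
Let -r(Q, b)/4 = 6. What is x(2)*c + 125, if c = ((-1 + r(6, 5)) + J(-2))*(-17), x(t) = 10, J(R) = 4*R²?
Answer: 1655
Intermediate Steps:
r(Q, b) = -24 (r(Q, b) = -4*6 = -24)
c = 153 (c = ((-1 - 24) + 4*(-2)²)*(-17) = (-25 + 4*4)*(-17) = (-25 + 16)*(-17) = -9*(-17) = 153)
x(2)*c + 125 = 10*153 + 125 = 1530 + 125 = 1655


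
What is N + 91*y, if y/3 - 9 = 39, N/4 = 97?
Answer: 13492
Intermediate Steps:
N = 388 (N = 4*97 = 388)
y = 144 (y = 27 + 3*39 = 27 + 117 = 144)
N + 91*y = 388 + 91*144 = 388 + 13104 = 13492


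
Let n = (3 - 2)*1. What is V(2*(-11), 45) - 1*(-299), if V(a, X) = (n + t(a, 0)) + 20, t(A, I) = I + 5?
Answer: 325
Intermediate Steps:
t(A, I) = 5 + I
n = 1 (n = 1*1 = 1)
V(a, X) = 26 (V(a, X) = (1 + (5 + 0)) + 20 = (1 + 5) + 20 = 6 + 20 = 26)
V(2*(-11), 45) - 1*(-299) = 26 - 1*(-299) = 26 + 299 = 325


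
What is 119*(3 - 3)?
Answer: 0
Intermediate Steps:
119*(3 - 3) = 119*0 = 0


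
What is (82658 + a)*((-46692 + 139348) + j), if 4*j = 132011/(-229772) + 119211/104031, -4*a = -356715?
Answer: 2029779550927131306431/127484858304 ≈ 1.5922e+10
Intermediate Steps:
a = 356715/4 (a = -1/4*(-356715) = 356715/4 ≈ 89179.)
j = 4552704517/31871214576 (j = (132011/(-229772) + 119211/104031)/4 = (132011*(-1/229772) + 119211*(1/104031))/4 = (-132011/229772 + 39737/34677)/4 = (1/4)*(4552704517/7967803644) = 4552704517/31871214576 ≈ 0.14285)
(82658 + a)*((-46692 + 139348) + j) = (82658 + 356715/4)*((-46692 + 139348) + 4552704517/31871214576) = 687347*(92656 + 4552704517/31871214576)/4 = (687347/4)*(2953063810458373/31871214576) = 2029779550927131306431/127484858304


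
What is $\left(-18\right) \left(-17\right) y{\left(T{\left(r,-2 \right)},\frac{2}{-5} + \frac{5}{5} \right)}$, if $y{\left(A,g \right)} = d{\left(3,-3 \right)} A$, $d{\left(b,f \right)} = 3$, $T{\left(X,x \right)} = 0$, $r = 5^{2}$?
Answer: $0$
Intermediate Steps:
$r = 25$
$y{\left(A,g \right)} = 3 A$
$\left(-18\right) \left(-17\right) y{\left(T{\left(r,-2 \right)},\frac{2}{-5} + \frac{5}{5} \right)} = \left(-18\right) \left(-17\right) 3 \cdot 0 = 306 \cdot 0 = 0$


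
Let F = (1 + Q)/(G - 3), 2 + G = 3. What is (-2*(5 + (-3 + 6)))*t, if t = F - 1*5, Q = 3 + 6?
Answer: 160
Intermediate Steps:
Q = 9
G = 1 (G = -2 + 3 = 1)
F = -5 (F = (1 + 9)/(1 - 3) = 10/(-2) = 10*(-½) = -5)
t = -10 (t = -5 - 1*5 = -5 - 5 = -10)
(-2*(5 + (-3 + 6)))*t = -2*(5 + (-3 + 6))*(-10) = -2*(5 + 3)*(-10) = -2*8*(-10) = -16*(-10) = 160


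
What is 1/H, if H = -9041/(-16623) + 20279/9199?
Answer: 152914977/420265976 ≈ 0.36385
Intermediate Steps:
H = 420265976/152914977 (H = -9041*(-1/16623) + 20279*(1/9199) = 9041/16623 + 20279/9199 = 420265976/152914977 ≈ 2.7484)
1/H = 1/(420265976/152914977) = 152914977/420265976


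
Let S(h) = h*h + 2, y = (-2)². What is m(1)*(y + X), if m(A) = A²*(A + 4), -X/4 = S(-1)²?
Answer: -160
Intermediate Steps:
y = 4
S(h) = 2 + h² (S(h) = h² + 2 = 2 + h²)
X = -36 (X = -4*(2 + (-1)²)² = -4*(2 + 1)² = -4*3² = -4*9 = -36)
m(A) = A²*(4 + A)
m(1)*(y + X) = (1²*(4 + 1))*(4 - 36) = (1*5)*(-32) = 5*(-32) = -160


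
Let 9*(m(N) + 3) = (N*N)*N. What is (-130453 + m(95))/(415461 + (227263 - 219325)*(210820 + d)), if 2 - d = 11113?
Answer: -316729/14271349527 ≈ -2.2193e-5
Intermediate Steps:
d = -11111 (d = 2 - 1*11113 = 2 - 11113 = -11111)
m(N) = -3 + N³/9 (m(N) = -3 + ((N*N)*N)/9 = -3 + (N²*N)/9 = -3 + N³/9)
(-130453 + m(95))/(415461 + (227263 - 219325)*(210820 + d)) = (-130453 + (-3 + (⅑)*95³))/(415461 + (227263 - 219325)*(210820 - 11111)) = (-130453 + (-3 + (⅑)*857375))/(415461 + 7938*199709) = (-130453 + (-3 + 857375/9))/(415461 + 1585290042) = (-130453 + 857348/9)/1585705503 = -316729/9*1/1585705503 = -316729/14271349527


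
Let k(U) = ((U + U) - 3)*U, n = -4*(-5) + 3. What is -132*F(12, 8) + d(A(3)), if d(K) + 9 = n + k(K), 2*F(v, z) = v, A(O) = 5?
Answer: -743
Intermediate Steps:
F(v, z) = v/2
n = 23 (n = 20 + 3 = 23)
k(U) = U*(-3 + 2*U) (k(U) = (2*U - 3)*U = (-3 + 2*U)*U = U*(-3 + 2*U))
d(K) = 14 + K*(-3 + 2*K) (d(K) = -9 + (23 + K*(-3 + 2*K)) = 14 + K*(-3 + 2*K))
-132*F(12, 8) + d(A(3)) = -66*12 + (14 + 5*(-3 + 2*5)) = -132*6 + (14 + 5*(-3 + 10)) = -792 + (14 + 5*7) = -792 + (14 + 35) = -792 + 49 = -743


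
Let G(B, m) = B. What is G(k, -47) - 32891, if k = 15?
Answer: -32876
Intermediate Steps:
G(k, -47) - 32891 = 15 - 32891 = -32876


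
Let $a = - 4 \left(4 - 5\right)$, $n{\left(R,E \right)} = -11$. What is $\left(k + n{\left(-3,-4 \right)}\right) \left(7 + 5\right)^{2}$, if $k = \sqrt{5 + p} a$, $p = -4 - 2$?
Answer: $-1584 + 576 i \approx -1584.0 + 576.0 i$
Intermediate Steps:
$a = 4$ ($a = \left(-4\right) \left(-1\right) = 4$)
$p = -6$ ($p = -4 - 2 = -6$)
$k = 4 i$ ($k = \sqrt{5 - 6} \cdot 4 = \sqrt{-1} \cdot 4 = i 4 = 4 i \approx 4.0 i$)
$\left(k + n{\left(-3,-4 \right)}\right) \left(7 + 5\right)^{2} = \left(4 i - 11\right) \left(7 + 5\right)^{2} = \left(-11 + 4 i\right) 12^{2} = \left(-11 + 4 i\right) 144 = -1584 + 576 i$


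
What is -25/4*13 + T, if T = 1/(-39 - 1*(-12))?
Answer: -8779/108 ≈ -81.287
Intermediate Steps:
T = -1/27 (T = 1/(-39 + 12) = 1/(-27) = -1/27 ≈ -0.037037)
-25/4*13 + T = -25/4*13 - 1/27 = -325/4 - 1/27 = -8779/108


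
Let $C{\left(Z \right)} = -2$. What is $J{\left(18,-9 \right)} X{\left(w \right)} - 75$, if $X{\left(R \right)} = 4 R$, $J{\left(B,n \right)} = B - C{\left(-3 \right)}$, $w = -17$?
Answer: $-1435$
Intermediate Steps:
$J{\left(B,n \right)} = 2 + B$ ($J{\left(B,n \right)} = B - -2 = B + 2 = 2 + B$)
$J{\left(18,-9 \right)} X{\left(w \right)} - 75 = \left(2 + 18\right) 4 \left(-17\right) - 75 = 20 \left(-68\right) - 75 = -1360 - 75 = -1435$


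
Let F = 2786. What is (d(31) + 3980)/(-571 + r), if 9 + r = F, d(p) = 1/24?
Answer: 95521/52944 ≈ 1.8042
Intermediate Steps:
d(p) = 1/24
r = 2777 (r = -9 + 2786 = 2777)
(d(31) + 3980)/(-571 + r) = (1/24 + 3980)/(-571 + 2777) = (95521/24)/2206 = (95521/24)*(1/2206) = 95521/52944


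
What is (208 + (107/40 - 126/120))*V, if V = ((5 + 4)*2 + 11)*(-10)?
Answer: -243165/4 ≈ -60791.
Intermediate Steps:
V = -290 (V = (9*2 + 11)*(-10) = (18 + 11)*(-10) = 29*(-10) = -290)
(208 + (107/40 - 126/120))*V = (208 + (107/40 - 126/120))*(-290) = (208 + (107*(1/40) - 126*1/120))*(-290) = (208 + (107/40 - 21/20))*(-290) = (208 + 13/8)*(-290) = (1677/8)*(-290) = -243165/4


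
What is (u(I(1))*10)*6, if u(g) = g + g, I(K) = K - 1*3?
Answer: -240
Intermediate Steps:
I(K) = -3 + K (I(K) = K - 3 = -3 + K)
u(g) = 2*g
(u(I(1))*10)*6 = ((2*(-3 + 1))*10)*6 = ((2*(-2))*10)*6 = -4*10*6 = -40*6 = -240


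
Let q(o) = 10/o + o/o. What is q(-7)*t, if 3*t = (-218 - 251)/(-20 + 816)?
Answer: 67/796 ≈ 0.084171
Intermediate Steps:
q(o) = 1 + 10/o (q(o) = 10/o + 1 = 1 + 10/o)
t = -469/2388 (t = ((-218 - 251)/(-20 + 816))/3 = (-469/796)/3 = (-469*1/796)/3 = (⅓)*(-469/796) = -469/2388 ≈ -0.19640)
q(-7)*t = ((10 - 7)/(-7))*(-469/2388) = -⅐*3*(-469/2388) = -3/7*(-469/2388) = 67/796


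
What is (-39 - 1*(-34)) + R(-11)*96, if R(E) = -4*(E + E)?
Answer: 8443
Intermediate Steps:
R(E) = -8*E
(-39 - 1*(-34)) + R(-11)*96 = (-39 - 1*(-34)) - 8*(-11)*96 = (-39 + 34) + 88*96 = -5 + 8448 = 8443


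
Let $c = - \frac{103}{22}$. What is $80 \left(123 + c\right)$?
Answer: $\frac{104120}{11} \approx 9465.5$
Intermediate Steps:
$c = - \frac{103}{22}$ ($c = \left(-103\right) \frac{1}{22} = - \frac{103}{22} \approx -4.6818$)
$80 \left(123 + c\right) = 80 \left(123 - \frac{103}{22}\right) = 80 \cdot \frac{2603}{22} = \frac{104120}{11}$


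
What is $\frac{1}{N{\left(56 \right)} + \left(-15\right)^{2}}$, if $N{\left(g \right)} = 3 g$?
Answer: $\frac{1}{393} \approx 0.0025445$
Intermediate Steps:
$\frac{1}{N{\left(56 \right)} + \left(-15\right)^{2}} = \frac{1}{3 \cdot 56 + \left(-15\right)^{2}} = \frac{1}{168 + 225} = \frac{1}{393}$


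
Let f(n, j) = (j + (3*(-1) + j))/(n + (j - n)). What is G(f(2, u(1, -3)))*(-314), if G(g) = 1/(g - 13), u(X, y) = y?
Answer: 157/5 ≈ 31.400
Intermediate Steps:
f(n, j) = (-3 + 2*j)/j (f(n, j) = (j + (-3 + j))/j = (-3 + 2*j)/j)
G(g) = 1/(-13 + g)
G(f(2, u(1, -3)))*(-314) = -314/(-13 + (2 - 3/(-3))) = -314/(-13 + (2 - 3*(-⅓))) = -314/(-13 + (2 + 1)) = -314/(-13 + 3) = -314/(-10) = -⅒*(-314) = 157/5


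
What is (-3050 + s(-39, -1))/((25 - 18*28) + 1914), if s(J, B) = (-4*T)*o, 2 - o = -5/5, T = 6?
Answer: -446/205 ≈ -2.1756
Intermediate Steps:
o = 3 (o = 2 - (-5)/5 = 2 - 1*(-1) = 2 + 1 = 3)
s(J, B) = -72 (s(J, B) = -4*6*3 = -24*3 = -72)
(-3050 + s(-39, -1))/((25 - 18*28) + 1914) = (-3050 - 72)/((25 - 18*28) + 1914) = -3122/((25 - 504) + 1914) = -3122/(-479 + 1914) = -3122/1435 = -3122*1/1435 = -446/205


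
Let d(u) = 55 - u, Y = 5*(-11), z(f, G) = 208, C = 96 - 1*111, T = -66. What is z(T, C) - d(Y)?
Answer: 98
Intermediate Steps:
C = -15 (C = 96 - 111 = -15)
Y = -55
z(T, C) - d(Y) = 208 - (55 - 1*(-55)) = 208 - (55 + 55) = 208 - 1*110 = 208 - 110 = 98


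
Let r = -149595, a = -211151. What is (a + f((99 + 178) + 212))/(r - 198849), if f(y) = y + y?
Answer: 210173/348444 ≈ 0.60318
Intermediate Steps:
f(y) = 2*y
(a + f((99 + 178) + 212))/(r - 198849) = (-211151 + 2*((99 + 178) + 212))/(-149595 - 198849) = (-211151 + 2*(277 + 212))/(-348444) = (-211151 + 2*489)*(-1/348444) = (-211151 + 978)*(-1/348444) = -210173*(-1/348444) = 210173/348444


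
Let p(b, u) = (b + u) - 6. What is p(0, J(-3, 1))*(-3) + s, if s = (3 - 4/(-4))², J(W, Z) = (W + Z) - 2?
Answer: 46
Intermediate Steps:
J(W, Z) = -2 + W + Z
p(b, u) = -6 + b + u
s = 16 (s = (3 - 4*(-¼))² = (3 + 1)² = 4² = 16)
p(0, J(-3, 1))*(-3) + s = (-6 + 0 + (-2 - 3 + 1))*(-3) + 16 = (-6 + 0 - 4)*(-3) + 16 = -10*(-3) + 16 = 30 + 16 = 46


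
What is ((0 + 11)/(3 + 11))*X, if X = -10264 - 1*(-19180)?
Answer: 49038/7 ≈ 7005.4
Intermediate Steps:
X = 8916 (X = -10264 + 19180 = 8916)
((0 + 11)/(3 + 11))*X = ((0 + 11)/(3 + 11))*8916 = (11/14)*8916 = 49038/7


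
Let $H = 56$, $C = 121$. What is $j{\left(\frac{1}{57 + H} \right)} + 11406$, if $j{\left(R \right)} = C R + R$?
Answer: $\frac{1289000}{113} \approx 11407.0$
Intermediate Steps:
$j{\left(R \right)} = 122 R$ ($j{\left(R \right)} = 121 R + R = 122 R$)
$j{\left(\frac{1}{57 + H} \right)} + 11406 = \frac{122}{57 + 56} + 11406 = \frac{122}{113} + 11406 = \frac{1289000}{113}$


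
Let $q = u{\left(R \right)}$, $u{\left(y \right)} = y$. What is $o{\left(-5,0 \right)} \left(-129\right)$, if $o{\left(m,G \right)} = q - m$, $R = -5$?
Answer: $0$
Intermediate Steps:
$q = -5$
$o{\left(m,G \right)} = -5 - m$
$o{\left(-5,0 \right)} \left(-129\right) = \left(-5 - -5\right) \left(-129\right) = \left(-5 + 5\right) \left(-129\right) = 0 \left(-129\right) = 0$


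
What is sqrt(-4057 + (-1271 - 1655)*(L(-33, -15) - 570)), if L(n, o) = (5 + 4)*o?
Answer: sqrt(2058773) ≈ 1434.8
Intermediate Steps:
L(n, o) = 9*o
sqrt(-4057 + (-1271 - 1655)*(L(-33, -15) - 570)) = sqrt(-4057 + (-1271 - 1655)*(9*(-15) - 570)) = sqrt(-4057 - 2926*(-135 - 570)) = sqrt(-4057 - 2926*(-705)) = sqrt(-4057 + 2062830) = sqrt(2058773)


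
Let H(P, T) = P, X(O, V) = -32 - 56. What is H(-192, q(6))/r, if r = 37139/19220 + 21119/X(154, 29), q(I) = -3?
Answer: 81185280/100659737 ≈ 0.80653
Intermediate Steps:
X(O, V) = -88
r = -100659737/422840 (r = 37139/19220 + 21119/(-88) = 37139*(1/19220) + 21119*(-1/88) = 37139/19220 - 21119/88 = -100659737/422840 ≈ -238.06)
H(-192, q(6))/r = -192/(-100659737/422840) = -192*(-422840/100659737) = 81185280/100659737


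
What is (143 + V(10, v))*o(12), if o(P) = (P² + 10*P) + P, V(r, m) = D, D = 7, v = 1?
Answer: 41400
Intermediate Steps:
V(r, m) = 7
o(P) = P² + 11*P
(143 + V(10, v))*o(12) = (143 + 7)*(12*(11 + 12)) = 150*(12*23) = 150*276 = 41400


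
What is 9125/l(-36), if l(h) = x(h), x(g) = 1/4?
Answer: 36500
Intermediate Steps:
x(g) = 1/4
l(h) = 1/4
9125/l(-36) = 9125/(1/4) = 9125*4 = 36500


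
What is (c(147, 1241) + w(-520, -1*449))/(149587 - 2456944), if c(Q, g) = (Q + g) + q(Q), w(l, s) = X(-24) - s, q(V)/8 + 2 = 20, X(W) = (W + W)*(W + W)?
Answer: -4285/2307357 ≈ -0.0018571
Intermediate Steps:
X(W) = 4*W**2 (X(W) = (2*W)*(2*W) = 4*W**2)
q(V) = 144 (q(V) = -16 + 8*20 = -16 + 160 = 144)
w(l, s) = 2304 - s (w(l, s) = 4*(-24)**2 - s = 4*576 - s = 2304 - s)
c(Q, g) = 144 + Q + g (c(Q, g) = (Q + g) + 144 = 144 + Q + g)
(c(147, 1241) + w(-520, -1*449))/(149587 - 2456944) = ((144 + 147 + 1241) + (2304 - (-1)*449))/(149587 - 2456944) = (1532 + (2304 - 1*(-449)))/(-2307357) = (1532 + (2304 + 449))*(-1/2307357) = (1532 + 2753)*(-1/2307357) = 4285*(-1/2307357) = -4285/2307357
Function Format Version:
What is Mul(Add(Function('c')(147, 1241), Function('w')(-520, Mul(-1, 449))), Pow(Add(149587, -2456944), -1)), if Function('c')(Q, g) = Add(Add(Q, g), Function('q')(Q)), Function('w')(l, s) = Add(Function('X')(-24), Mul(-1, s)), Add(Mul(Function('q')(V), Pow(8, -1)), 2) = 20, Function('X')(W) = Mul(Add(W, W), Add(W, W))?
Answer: Rational(-4285, 2307357) ≈ -0.0018571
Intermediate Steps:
Function('X')(W) = Mul(4, Pow(W, 2)) (Function('X')(W) = Mul(Mul(2, W), Mul(2, W)) = Mul(4, Pow(W, 2)))
Function('q')(V) = 144 (Function('q')(V) = Add(-16, Mul(8, 20)) = Add(-16, 160) = 144)
Function('w')(l, s) = Add(2304, Mul(-1, s)) (Function('w')(l, s) = Add(Mul(4, Pow(-24, 2)), Mul(-1, s)) = Add(Mul(4, 576), Mul(-1, s)) = Add(2304, Mul(-1, s)))
Function('c')(Q, g) = Add(144, Q, g) (Function('c')(Q, g) = Add(Add(Q, g), 144) = Add(144, Q, g))
Mul(Add(Function('c')(147, 1241), Function('w')(-520, Mul(-1, 449))), Pow(Add(149587, -2456944), -1)) = Mul(Add(Add(144, 147, 1241), Add(2304, Mul(-1, Mul(-1, 449)))), Pow(Add(149587, -2456944), -1)) = Mul(Add(1532, Add(2304, Mul(-1, -449))), Pow(-2307357, -1)) = Mul(Add(1532, Add(2304, 449)), Rational(-1, 2307357)) = Mul(Add(1532, 2753), Rational(-1, 2307357)) = Mul(4285, Rational(-1, 2307357)) = Rational(-4285, 2307357)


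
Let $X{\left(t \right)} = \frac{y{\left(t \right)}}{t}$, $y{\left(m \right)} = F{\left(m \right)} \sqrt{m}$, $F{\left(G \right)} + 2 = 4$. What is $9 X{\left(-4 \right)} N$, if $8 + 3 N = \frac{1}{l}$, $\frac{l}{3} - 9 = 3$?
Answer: $\frac{287 i}{12} \approx 23.917 i$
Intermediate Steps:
$F{\left(G \right)} = 2$ ($F{\left(G \right)} = -2 + 4 = 2$)
$l = 36$ ($l = 27 + 3 \cdot 3 = 27 + 9 = 36$)
$N = - \frac{287}{108}$ ($N = - \frac{8}{3} + \frac{1}{3 \cdot 36} = - \frac{8}{3} + \frac{1}{3} \cdot \frac{1}{36} = - \frac{8}{3} + \frac{1}{108} = - \frac{287}{108} \approx -2.6574$)
$y{\left(m \right)} = 2 \sqrt{m}$
$X{\left(t \right)} = \frac{2}{\sqrt{t}}$ ($X{\left(t \right)} = \frac{2 \sqrt{t}}{t} = \frac{2}{\sqrt{t}}$)
$9 X{\left(-4 \right)} N = 9 \frac{2}{2 i} \left(- \frac{287}{108}\right) = 9 \cdot 2 \left(- \frac{i}{2}\right) \left(- \frac{287}{108}\right) = 9 \left(- i\right) \left(- \frac{287}{108}\right) = - 9 i \left(- \frac{287}{108}\right) = \frac{287 i}{12}$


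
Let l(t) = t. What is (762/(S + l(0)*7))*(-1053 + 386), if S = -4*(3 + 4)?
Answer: 254127/14 ≈ 18152.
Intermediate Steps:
S = -28 (S = -4*7 = -28)
(762/(S + l(0)*7))*(-1053 + 386) = (762/(-28 + 0*7))*(-1053 + 386) = (762/(-28 + 0))*(-667) = (762/(-28))*(-667) = (762*(-1/28))*(-667) = -381/14*(-667) = 254127/14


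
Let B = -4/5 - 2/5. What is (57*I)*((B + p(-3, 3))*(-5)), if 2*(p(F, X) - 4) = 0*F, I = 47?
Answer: -37506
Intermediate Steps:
p(F, X) = 4 (p(F, X) = 4 + (0*F)/2 = 4 + (½)*0 = 4 + 0 = 4)
B = -6/5 (B = -4*⅕ - 2*⅕ = -⅘ - ⅖ = -6/5 ≈ -1.2000)
(57*I)*((B + p(-3, 3))*(-5)) = (57*47)*((-6/5 + 4)*(-5)) = 2679*((14/5)*(-5)) = 2679*(-14) = -37506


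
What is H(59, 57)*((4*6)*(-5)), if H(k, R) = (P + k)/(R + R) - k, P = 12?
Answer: 133100/19 ≈ 7005.3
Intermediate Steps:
H(k, R) = -k + (12 + k)/(2*R) (H(k, R) = (12 + k)/(R + R) - k = (12 + k)/((2*R)) - k = (12 + k)*(1/(2*R)) - k = (12 + k)/(2*R) - k = -k + (12 + k)/(2*R))
H(59, 57)*((4*6)*(-5)) = ((6 + (½)*59 - 1*57*59)/57)*((4*6)*(-5)) = ((6 + 59/2 - 3363)/57)*(24*(-5)) = ((1/57)*(-6655/2))*(-120) = -6655/114*(-120) = 133100/19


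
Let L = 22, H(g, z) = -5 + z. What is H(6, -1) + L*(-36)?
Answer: -798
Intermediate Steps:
H(6, -1) + L*(-36) = (-5 - 1) + 22*(-36) = -6 - 792 = -798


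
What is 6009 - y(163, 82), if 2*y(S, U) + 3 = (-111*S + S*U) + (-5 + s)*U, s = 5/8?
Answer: 68427/8 ≈ 8553.4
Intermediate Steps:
s = 5/8 (s = 5*(1/8) = 5/8 ≈ 0.62500)
y(S, U) = -3/2 - 111*S/2 - 35*U/16 + S*U/2 (y(S, U) = -3/2 + ((-111*S + S*U) + (-5 + 5/8)*U)/2 = -3/2 + ((-111*S + S*U) - 35*U/8)/2 = -3/2 + (-111*S - 35*U/8 + S*U)/2 = -3/2 + (-111*S/2 - 35*U/16 + S*U/2) = -3/2 - 111*S/2 - 35*U/16 + S*U/2)
6009 - y(163, 82) = 6009 - (-3/2 - 111/2*163 - 35/16*82 + (1/2)*163*82) = 6009 - (-3/2 - 18093/2 - 1435/8 + 6683) = 6009 - 1*(-20355/8) = 6009 + 20355/8 = 68427/8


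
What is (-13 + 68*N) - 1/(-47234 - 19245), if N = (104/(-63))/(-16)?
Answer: -511480/85473 ≈ -5.9841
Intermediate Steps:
N = 13/126 (N = (104*(-1/63))*(-1/16) = -104/63*(-1/16) = 13/126 ≈ 0.10317)
(-13 + 68*N) - 1/(-47234 - 19245) = (-13 + 68*(13/126)) - 1/(-47234 - 19245) = (-13 + 442/63) - 1/(-66479) = -377/63 - 1*(-1/66479) = -377/63 + 1/66479 = -511480/85473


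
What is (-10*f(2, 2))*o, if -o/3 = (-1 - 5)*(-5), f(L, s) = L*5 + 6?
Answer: 14400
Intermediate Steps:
f(L, s) = 6 + 5*L (f(L, s) = 5*L + 6 = 6 + 5*L)
o = -90 (o = -3*(-1 - 5)*(-5) = -(-18)*(-5) = -3*30 = -90)
(-10*f(2, 2))*o = -10*(6 + 5*2)*(-90) = -10*(6 + 10)*(-90) = -10*16*(-90) = -160*(-90) = 14400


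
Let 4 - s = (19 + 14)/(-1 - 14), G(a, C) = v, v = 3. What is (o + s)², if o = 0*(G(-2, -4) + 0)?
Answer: 961/25 ≈ 38.440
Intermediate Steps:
G(a, C) = 3
s = 31/5 (s = 4 - (19 + 14)/(-1 - 14) = 4 - 33/(-15) = 4 - 33*(-1)/15 = 4 - 1*(-11/5) = 4 + 11/5 = 31/5 ≈ 6.2000)
o = 0 (o = 0*(3 + 0) = 0*3 = 0)
(o + s)² = (0 + 31/5)² = (31/5)² = 961/25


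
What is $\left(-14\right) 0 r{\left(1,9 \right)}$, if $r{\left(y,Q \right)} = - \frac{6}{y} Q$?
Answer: $0$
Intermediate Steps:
$r{\left(y,Q \right)} = - \frac{6 Q}{y}$
$\left(-14\right) 0 r{\left(1,9 \right)} = \left(-14\right) 0 \left(\left(-6\right) 9 \cdot 1^{-1}\right) = 0 \left(\left(-6\right) 9 \cdot 1\right) = 0 \left(-54\right) = 0$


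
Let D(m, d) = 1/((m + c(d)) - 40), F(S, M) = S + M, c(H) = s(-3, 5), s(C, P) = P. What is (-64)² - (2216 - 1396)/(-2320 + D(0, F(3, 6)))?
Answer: 332627996/81201 ≈ 4096.4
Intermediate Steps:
c(H) = 5
F(S, M) = M + S
D(m, d) = 1/(-35 + m) (D(m, d) = 1/((m + 5) - 40) = 1/((5 + m) - 40) = 1/(-35 + m))
(-64)² - (2216 - 1396)/(-2320 + D(0, F(3, 6))) = (-64)² - (2216 - 1396)/(-2320 + 1/(-35 + 0)) = 4096 - 820/(-2320 + 1/(-35)) = 4096 - 820/(-2320 - 1/35) = 4096 - 820/(-81201/35) = 4096 - 820*(-35)/81201 = 4096 - 1*(-28700/81201) = 4096 + 28700/81201 = 332627996/81201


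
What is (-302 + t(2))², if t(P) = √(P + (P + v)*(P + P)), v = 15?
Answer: (302 - √70)² ≈ 86221.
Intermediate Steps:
t(P) = √(P + 2*P*(15 + P)) (t(P) = √(P + (P + 15)*(P + P)) = √(P + (15 + P)*(2*P)) = √(P + 2*P*(15 + P)))
(-302 + t(2))² = (-302 + √(2*(31 + 2*2)))² = (-302 + √(2*(31 + 4)))² = (-302 + √(2*35))² = (-302 + √70)²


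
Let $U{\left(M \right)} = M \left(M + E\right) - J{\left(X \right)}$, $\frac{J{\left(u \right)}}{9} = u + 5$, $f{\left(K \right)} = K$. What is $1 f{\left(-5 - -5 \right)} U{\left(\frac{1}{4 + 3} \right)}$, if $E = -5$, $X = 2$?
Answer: $0$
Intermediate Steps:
$J{\left(u \right)} = 45 + 9 u$ ($J{\left(u \right)} = 9 \left(u + 5\right) = 9 \left(5 + u\right) = 45 + 9 u$)
$U{\left(M \right)} = -63 + M \left(-5 + M\right)$ ($U{\left(M \right)} = M \left(M - 5\right) - \left(45 + 9 \cdot 2\right) = M \left(-5 + M\right) - \left(45 + 18\right) = M \left(-5 + M\right) - 63 = -63 + M \left(-5 + M\right)$)
$1 f{\left(-5 - -5 \right)} U{\left(\frac{1}{4 + 3} \right)} = 1 \left(-5 - -5\right) \left(-63 + \left(\frac{1}{4 + 3}\right)^{2} - \frac{5}{4 + 3}\right) = 1 \left(-5 + 5\right) \left(-63 + \left(\frac{1}{7}\right)^{2} - \frac{5}{7}\right) = 1 \cdot 0 \left(-63 + \left(\frac{1}{7}\right)^{2} - \frac{5}{7}\right) = 0 \left(-63 + \frac{1}{49} - \frac{5}{7}\right) = 0 \left(- \frac{3121}{49}\right) = 0$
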